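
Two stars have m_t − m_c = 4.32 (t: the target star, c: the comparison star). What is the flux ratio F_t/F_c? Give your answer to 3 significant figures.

F_t/F_c = 10^(−(m_t − m_c)/2.5) = 10^(-4.32/2.5) = 10^-1.728 = 0.01871.

0.0187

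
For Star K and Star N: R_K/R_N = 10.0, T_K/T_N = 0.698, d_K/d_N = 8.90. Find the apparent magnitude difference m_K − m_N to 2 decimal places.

1.31

L_K/L_N = (10.0)²(0.698)⁴ = 23.74.
F_K/F_N = (L_K/L_N)/(d_K/d_N)² = 23.74/79.21 = 0.2997.
m_K − m_N = −2.5 log₁₀(0.2997) = 1.31.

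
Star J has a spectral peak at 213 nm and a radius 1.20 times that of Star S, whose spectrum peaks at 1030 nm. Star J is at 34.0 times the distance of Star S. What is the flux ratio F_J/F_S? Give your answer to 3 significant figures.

Wien's law: T_J/T_S = λ_S/λ_J = 1030/213 = 4.836.
L_J/L_S = (R_J/R_S)²(T_J/T_S)⁴ = (1.20)²(4.836)⁴ = 787.4.
F_J/F_S = (L_J/L_S)/(d_J/d_S)² = 787.4/(34.0)² = 0.6811.

0.681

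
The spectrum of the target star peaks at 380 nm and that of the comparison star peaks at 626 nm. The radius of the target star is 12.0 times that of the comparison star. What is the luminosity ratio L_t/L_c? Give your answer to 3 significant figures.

Wien's law gives T ∝ 1/λ_max, so T_t/T_c = λ_c/λ_t = 626/380 = 1.647.
Then L ∝ R²T⁴ gives L_t/L_c = (12.0)² × (1.647)⁴ = 144.0 × 7.365 = 1061.

1.06×10^3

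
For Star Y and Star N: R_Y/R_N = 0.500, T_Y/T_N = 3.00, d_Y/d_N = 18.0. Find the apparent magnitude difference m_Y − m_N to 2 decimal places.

L_Y/L_N = (0.500)²(3.00)⁴ = 20.25.
F_Y/F_N = (L_Y/L_N)/(d_Y/d_N)² = 20.25/324.0 = 0.06250.
m_Y − m_N = −2.5 log₁₀(0.06250) = 3.01.

3.01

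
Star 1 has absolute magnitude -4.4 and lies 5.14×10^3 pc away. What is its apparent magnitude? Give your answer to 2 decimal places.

m = M + 5 log₁₀(d/10 pc) = -4.4 + 5 log₁₀(5.14×10^3/10)
  = -4.4 + 5 × 2.711 = -4.4 + 13.55 = 9.15.

9.15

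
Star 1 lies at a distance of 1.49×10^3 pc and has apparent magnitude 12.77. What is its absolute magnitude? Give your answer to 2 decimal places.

1.90

M = m − 5 log₁₀(d/10 pc) = 12.77 − 5 log₁₀(1.49×10^3/10)
  = 12.77 − 5 × 2.173 = 12.77 − 10.87 = 1.90.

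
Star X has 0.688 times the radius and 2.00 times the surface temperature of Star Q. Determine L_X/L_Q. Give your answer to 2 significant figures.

From the Stefan–Boltzmann law, L ∝ R²T⁴, so
L_X/L_Q = (R_X/R_Q)² (T_X/T_Q)⁴ = (0.688)² × (2.00)⁴ = 0.4733 × 16.00 = 7.574.

7.6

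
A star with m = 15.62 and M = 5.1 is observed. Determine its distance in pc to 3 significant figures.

1.27×10^3 pc

m − M = 5 log₁₀(d/10 pc)
15.62 − (5.1) = 10.52 = 5 log₁₀(d/10)
d = 10 × 10^(10.52/5) = 10 × 10^2.104 = 1271 pc.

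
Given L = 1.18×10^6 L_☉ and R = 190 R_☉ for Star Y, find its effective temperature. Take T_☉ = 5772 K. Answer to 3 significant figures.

T/T_☉ = (L/L_☉)^(1/4) / (R/R_☉)^(1/2)
T = 5772 × (1.18×10^6)^(1/4) / √(190) = 5772 × 32.96 / 13.78 = 1.380×10^4 K.

1.38×10^4 K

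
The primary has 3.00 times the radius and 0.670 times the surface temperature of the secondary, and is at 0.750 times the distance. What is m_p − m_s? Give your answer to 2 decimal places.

L_p/L_s = (3.00)²(0.670)⁴ = 1.814.
F_p/F_s = (L_p/L_s)/(d_p/d_s)² = 1.814/0.5625 = 3.224.
m_p − m_s = −2.5 log₁₀(3.224) = -1.27.

-1.27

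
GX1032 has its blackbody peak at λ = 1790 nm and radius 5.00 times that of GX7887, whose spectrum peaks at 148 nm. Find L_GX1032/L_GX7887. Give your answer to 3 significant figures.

0.00117

Wien's law gives T ∝ 1/λ_max, so T_GX1032/T_GX7887 = λ_GX7887/λ_GX1032 = 148/1790 = 0.08268.
Then L ∝ R²T⁴ gives L_GX1032/L_GX7887 = (5.00)² × (0.08268)⁴ = 25.00 × 4.673×10^-5 = 0.001168.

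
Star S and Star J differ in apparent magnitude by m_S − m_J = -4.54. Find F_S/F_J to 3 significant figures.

65.5

F_S/F_J = 10^(−(m_S − m_J)/2.5) = 10^(4.54/2.5) = 10^1.816 = 65.46.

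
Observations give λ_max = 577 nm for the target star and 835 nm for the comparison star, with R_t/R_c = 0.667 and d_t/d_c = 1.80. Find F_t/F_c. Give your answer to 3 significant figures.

0.602

Wien's law: T_t/T_c = λ_c/λ_t = 835/577 = 1.447.
L_t/L_c = (R_t/R_c)²(T_t/T_c)⁴ = (0.667)²(1.447)⁴ = 1.951.
F_t/F_c = (L_t/L_c)/(d_t/d_c)² = 1.951/(1.80)² = 0.6022.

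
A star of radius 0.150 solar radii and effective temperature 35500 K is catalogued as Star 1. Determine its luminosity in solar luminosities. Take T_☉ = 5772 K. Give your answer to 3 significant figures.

L/L_☉ = (R/R_☉)² (T/T_☉)⁴ = (0.150)² × (35500/5772)⁴
       = 0.02250 × (6.150)⁴ = 0.02250 × 1431 = 32.20.

32.2 solar luminosities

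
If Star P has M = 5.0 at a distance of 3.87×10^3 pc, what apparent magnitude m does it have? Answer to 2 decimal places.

17.94

m = M + 5 log₁₀(d/10 pc) = 5.0 + 5 log₁₀(3.87×10^3/10)
  = 5.0 + 5 × 2.588 = 5.0 + 12.94 = 17.94.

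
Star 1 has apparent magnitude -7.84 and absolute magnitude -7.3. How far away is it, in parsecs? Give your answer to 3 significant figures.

7.80 pc

m − M = 5 log₁₀(d/10 pc)
-7.84 − (-7.3) = -0.54 = 5 log₁₀(d/10)
d = 10 × 10^(-0.54/5) = 10 × 10^-0.108 = 7.798 pc.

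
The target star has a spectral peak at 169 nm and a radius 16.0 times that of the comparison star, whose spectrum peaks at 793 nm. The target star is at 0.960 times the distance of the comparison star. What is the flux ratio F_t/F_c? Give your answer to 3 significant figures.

Wien's law: T_t/T_c = λ_c/λ_t = 793/169 = 4.692.
L_t/L_c = (R_t/R_c)²(T_t/T_c)⁴ = (16.0)²(4.692)⁴ = 1.241×10^5.
F_t/F_c = (L_t/L_c)/(d_t/d_c)² = 1.241×10^5/(0.960)² = 1.347×10^5.

1.35×10^5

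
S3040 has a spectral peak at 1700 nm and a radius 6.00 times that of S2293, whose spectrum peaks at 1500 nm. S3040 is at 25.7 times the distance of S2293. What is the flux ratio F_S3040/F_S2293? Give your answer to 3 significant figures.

Wien's law: T_S3040/T_S2293 = λ_S2293/λ_S3040 = 1500/1700 = 0.8824.
L_S3040/L_S2293 = (R_S3040/R_S2293)²(T_S3040/T_S2293)⁴ = (6.00)²(0.8824)⁴ = 21.82.
F_S3040/F_S2293 = (L_S3040/L_S2293)/(d_S3040/d_S2293)² = 21.82/(25.7)² = 0.03304.

0.0330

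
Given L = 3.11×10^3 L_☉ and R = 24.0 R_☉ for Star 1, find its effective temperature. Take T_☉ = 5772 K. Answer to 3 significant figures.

8.80×10^3 K

T/T_☉ = (L/L_☉)^(1/4) / (R/R_☉)^(1/2)
T = 5772 × (3.11×10^3)^(1/4) / √(24.0) = 5772 × 7.468 / 4.899 = 8799 K.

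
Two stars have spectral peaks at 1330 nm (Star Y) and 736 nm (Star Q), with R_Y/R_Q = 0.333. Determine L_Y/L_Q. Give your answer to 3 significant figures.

0.0104

Wien's law gives T ∝ 1/λ_max, so T_Y/T_Q = λ_Q/λ_Y = 736/1330 = 0.5534.
Then L ∝ R²T⁴ gives L_Y/L_Q = (0.333)² × (0.5534)⁴ = 0.1109 × 0.09378 = 0.01040.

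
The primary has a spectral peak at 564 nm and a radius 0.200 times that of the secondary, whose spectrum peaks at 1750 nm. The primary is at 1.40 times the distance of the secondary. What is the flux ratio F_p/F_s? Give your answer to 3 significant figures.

1.89

Wien's law: T_p/T_s = λ_s/λ_p = 1750/564 = 3.103.
L_p/L_s = (R_p/R_s)²(T_p/T_s)⁴ = (0.200)²(3.103)⁴ = 3.708.
F_p/F_s = (L_p/L_s)/(d_p/d_s)² = 3.708/(1.40)² = 1.892.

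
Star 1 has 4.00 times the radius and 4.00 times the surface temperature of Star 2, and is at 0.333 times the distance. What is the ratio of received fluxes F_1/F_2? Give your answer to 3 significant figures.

3.69×10^4

L_1/L_2 = (R_1/R_2)²(T_1/T_2)⁴ = (4.00)² × (4.00)⁴ = 4096.
F_1/F_2 = (L_1/L_2)/(d_1/d_2)² = 4096 / (0.333)² = 3.694×10^4.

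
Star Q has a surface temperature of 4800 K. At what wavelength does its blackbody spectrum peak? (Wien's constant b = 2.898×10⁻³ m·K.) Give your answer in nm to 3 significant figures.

604 nm

λ_max = b/T = 2.898×10⁻³ / 4800 = 6.04×10^-7 m = 603.8 nm.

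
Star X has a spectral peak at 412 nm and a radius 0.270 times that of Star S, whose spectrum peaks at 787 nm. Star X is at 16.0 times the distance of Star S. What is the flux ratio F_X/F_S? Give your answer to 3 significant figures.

Wien's law: T_X/T_S = λ_S/λ_X = 787/412 = 1.910.
L_X/L_S = (R_X/R_S)²(T_X/T_S)⁴ = (0.270)²(1.910)⁴ = 0.9706.
F_X/F_S = (L_X/L_S)/(d_X/d_S)² = 0.9706/(16.0)² = 0.003791.

0.00379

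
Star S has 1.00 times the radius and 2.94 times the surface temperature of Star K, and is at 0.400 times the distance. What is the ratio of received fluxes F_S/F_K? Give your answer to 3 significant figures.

467

L_S/L_K = (R_S/R_K)²(T_S/T_K)⁴ = (1.00)² × (2.94)⁴ = 74.71.
F_S/F_K = (L_S/L_K)/(d_S/d_K)² = 74.71 / (0.400)² = 466.9.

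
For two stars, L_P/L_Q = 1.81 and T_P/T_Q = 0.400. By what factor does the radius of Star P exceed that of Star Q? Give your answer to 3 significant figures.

8.41

L ∝ R²T⁴ gives R ∝ √L / T², so
R_P/R_Q = √(1.81) / (0.400)² = 1.345 / 0.1600 = 8.409.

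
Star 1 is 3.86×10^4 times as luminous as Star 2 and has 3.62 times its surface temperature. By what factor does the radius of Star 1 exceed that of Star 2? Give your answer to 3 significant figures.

15.0

L ∝ R²T⁴ gives R ∝ √L / T², so
R_1/R_2 = √(3.86×10^4) / (3.62)² = 196.5 / 13.10 = 14.99.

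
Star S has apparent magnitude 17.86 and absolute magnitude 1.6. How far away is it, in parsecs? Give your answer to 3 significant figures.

1.79×10^4 pc

m − M = 5 log₁₀(d/10 pc)
17.86 − (1.6) = 16.26 = 5 log₁₀(d/10)
d = 10 × 10^(16.26/5) = 10 × 10^3.252 = 1.786×10^4 pc.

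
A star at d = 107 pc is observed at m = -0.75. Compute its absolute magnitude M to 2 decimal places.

-5.90

M = m − 5 log₁₀(d/10 pc) = -0.75 − 5 log₁₀(107/10)
  = -0.75 − 5 × 1.029 = -0.75 − 5.15 = -5.90.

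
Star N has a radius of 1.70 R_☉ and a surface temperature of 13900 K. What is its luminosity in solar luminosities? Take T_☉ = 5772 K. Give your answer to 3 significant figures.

L/L_☉ = (R/R_☉)² (T/T_☉)⁴ = (1.70)² × (13900/5772)⁴
       = 2.890 × (2.408)⁴ = 2.890 × 33.63 = 97.20.

97.2 solar luminosities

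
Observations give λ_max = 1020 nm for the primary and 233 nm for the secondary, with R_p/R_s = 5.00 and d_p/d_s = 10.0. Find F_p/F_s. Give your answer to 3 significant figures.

6.81×10^-4

Wien's law: T_p/T_s = λ_s/λ_p = 233/1020 = 0.2284.
L_p/L_s = (R_p/R_s)²(T_p/T_s)⁴ = (5.00)²(0.2284)⁴ = 0.06807.
F_p/F_s = (L_p/L_s)/(d_p/d_s)² = 0.06807/(10.0)² = 6.807×10^-4.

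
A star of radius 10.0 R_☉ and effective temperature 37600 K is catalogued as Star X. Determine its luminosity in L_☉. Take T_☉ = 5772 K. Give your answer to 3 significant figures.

L/L_☉ = (R/R_☉)² (T/T_☉)⁴ = (10.0)² × (37600/5772)⁴
       = 100.0 × (6.514)⁴ = 100.0 × 1801 = 1.801×10^5.

1.80×10^5 L_☉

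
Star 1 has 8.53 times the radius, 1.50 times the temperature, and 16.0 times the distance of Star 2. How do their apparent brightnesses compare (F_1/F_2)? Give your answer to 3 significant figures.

L_1/L_2 = (R_1/R_2)²(T_1/T_2)⁴ = (8.53)² × (1.50)⁴ = 368.4.
F_1/F_2 = (L_1/L_2)/(d_1/d_2)² = 368.4 / (16.0)² = 1.439.

1.44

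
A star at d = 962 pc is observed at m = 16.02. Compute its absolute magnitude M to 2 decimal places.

M = m − 5 log₁₀(d/10 pc) = 16.02 − 5 log₁₀(962/10)
  = 16.02 − 5 × 1.983 = 16.02 − 9.92 = 6.10.

6.10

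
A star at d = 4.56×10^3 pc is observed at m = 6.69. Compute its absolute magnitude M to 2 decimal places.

-6.60

M = m − 5 log₁₀(d/10 pc) = 6.69 − 5 log₁₀(4.56×10^3/10)
  = 6.69 − 5 × 2.659 = 6.69 − 13.29 = -6.60.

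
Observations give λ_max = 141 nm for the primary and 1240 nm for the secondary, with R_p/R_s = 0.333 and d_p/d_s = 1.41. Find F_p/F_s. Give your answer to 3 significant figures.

334

Wien's law: T_p/T_s = λ_s/λ_p = 1240/141 = 8.794.
L_p/L_s = (R_p/R_s)²(T_p/T_s)⁴ = (0.333)²(8.794)⁴ = 663.3.
F_p/F_s = (L_p/L_s)/(d_p/d_s)² = 663.3/(1.41)² = 333.6.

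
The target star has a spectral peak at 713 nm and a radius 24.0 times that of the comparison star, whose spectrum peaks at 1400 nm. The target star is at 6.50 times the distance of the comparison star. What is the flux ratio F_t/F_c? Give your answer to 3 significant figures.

203

Wien's law: T_t/T_c = λ_c/λ_t = 1400/713 = 1.964.
L_t/L_c = (R_t/R_c)²(T_t/T_c)⁴ = (24.0)²(1.964)⁴ = 8562.
F_t/F_c = (L_t/L_c)/(d_t/d_c)² = 8562/(6.50)² = 202.7.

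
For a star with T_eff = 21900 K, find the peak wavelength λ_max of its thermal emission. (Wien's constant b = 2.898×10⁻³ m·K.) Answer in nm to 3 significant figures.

λ_max = b/T = 2.898×10⁻³ / 21900 = 1.32×10^-7 m = 132.3 nm.

132 nm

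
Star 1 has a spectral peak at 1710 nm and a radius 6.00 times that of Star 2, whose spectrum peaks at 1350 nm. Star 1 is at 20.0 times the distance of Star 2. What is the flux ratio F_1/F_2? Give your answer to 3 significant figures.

0.0350

Wien's law: T_1/T_2 = λ_2/λ_1 = 1350/1710 = 0.7895.
L_1/L_2 = (R_1/R_2)²(T_1/T_2)⁴ = (6.00)²(0.7895)⁴ = 13.98.
F_1/F_2 = (L_1/L_2)/(d_1/d_2)² = 13.98/(20.0)² = 0.03496.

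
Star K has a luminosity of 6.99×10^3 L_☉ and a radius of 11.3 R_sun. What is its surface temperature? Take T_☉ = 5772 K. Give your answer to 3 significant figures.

T/T_☉ = (L/L_☉)^(1/4) / (R/R_☉)^(1/2)
T = 5772 × (6.99×10^3)^(1/4) / √(11.3) = 5772 × 9.144 / 3.362 = 1.570×10^4 K.

1.57×10^4 K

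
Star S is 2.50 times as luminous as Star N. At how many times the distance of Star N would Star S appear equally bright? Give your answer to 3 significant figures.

1.58

Equal flux requires L_S/d_S² = L_N/d_N², so d_S/d_N = √(L_S/L_N)
= √(2.50) = 1.581.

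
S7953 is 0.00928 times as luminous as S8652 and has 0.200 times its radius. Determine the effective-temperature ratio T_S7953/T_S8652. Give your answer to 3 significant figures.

0.694

L ∝ R²T⁴ gives T ∝ (L/R²)^(1/4), so
T_S7953/T_S8652 = (0.00928 / 0.200²)^(1/4) = (0.2320)^(1/4) = 0.6940.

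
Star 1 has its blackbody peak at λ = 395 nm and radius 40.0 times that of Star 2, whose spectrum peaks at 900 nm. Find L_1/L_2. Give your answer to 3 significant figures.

Wien's law gives T ∝ 1/λ_max, so T_1/T_2 = λ_2/λ_1 = 900/395 = 2.278.
Then L ∝ R²T⁴ gives L_1/L_2 = (40.0)² × (2.278)⁴ = 1600 × 26.95 = 4.312×10^4.

4.31×10^4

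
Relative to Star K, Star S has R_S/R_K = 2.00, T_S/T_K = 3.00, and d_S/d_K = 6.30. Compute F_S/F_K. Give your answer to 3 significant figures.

8.16

L_S/L_K = (R_S/R_K)²(T_S/T_K)⁴ = (2.00)² × (3.00)⁴ = 324.0.
F_S/F_K = (L_S/L_K)/(d_S/d_K)² = 324.0 / (6.30)² = 8.163.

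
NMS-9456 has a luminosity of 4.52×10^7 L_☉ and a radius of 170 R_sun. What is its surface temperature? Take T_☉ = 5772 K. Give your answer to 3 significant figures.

T/T_☉ = (L/L_☉)^(1/4) / (R/R_☉)^(1/2)
T = 5772 × (4.52×10^7)^(1/4) / √(170) = 5772 × 81.99 / 13.04 = 3.630×10^4 K.

3.63×10^4 K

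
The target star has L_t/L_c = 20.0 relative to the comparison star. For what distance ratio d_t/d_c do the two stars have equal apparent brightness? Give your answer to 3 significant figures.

4.47

Equal flux requires L_t/d_t² = L_c/d_c², so d_t/d_c = √(L_t/L_c)
= √(20.0) = 4.472.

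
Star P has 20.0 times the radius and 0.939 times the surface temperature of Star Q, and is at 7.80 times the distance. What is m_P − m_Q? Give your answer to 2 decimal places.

L_P/L_Q = (20.0)²(0.939)⁴ = 311.0.
F_P/F_Q = (L_P/L_Q)/(d_P/d_Q)² = 311.0/60.84 = 5.111.
m_P − m_Q = −2.5 log₁₀(5.111) = -1.77.

-1.77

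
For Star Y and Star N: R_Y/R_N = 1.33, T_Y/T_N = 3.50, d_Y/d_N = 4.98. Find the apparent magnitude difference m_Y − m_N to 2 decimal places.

-2.57

L_Y/L_N = (1.33)²(3.50)⁴ = 265.4.
F_Y/F_N = (L_Y/L_N)/(d_Y/d_N)² = 265.4/24.80 = 10.70.
m_Y − m_N = −2.5 log₁₀(10.70) = -2.57.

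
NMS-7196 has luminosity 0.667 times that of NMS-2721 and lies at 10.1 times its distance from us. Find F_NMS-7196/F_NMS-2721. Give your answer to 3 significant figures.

0.00654

F = L/(4πd²), so F_NMS-7196/F_NMS-2721 = (L_NMS-7196/L_NMS-2721) / (d_NMS-7196/d_NMS-2721)²
= 0.667 / (10.1)² = 0.667 / 102.0 = 0.006539.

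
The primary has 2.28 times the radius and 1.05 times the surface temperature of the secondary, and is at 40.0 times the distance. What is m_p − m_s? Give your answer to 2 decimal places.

6.01

L_p/L_s = (2.28)²(1.05)⁴ = 6.319.
F_p/F_s = (L_p/L_s)/(d_p/d_s)² = 6.319/1600 = 0.003949.
m_p − m_s = −2.5 log₁₀(0.003949) = 6.01.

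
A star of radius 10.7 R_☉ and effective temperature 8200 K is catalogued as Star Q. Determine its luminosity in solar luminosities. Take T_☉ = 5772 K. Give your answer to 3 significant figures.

466 solar luminosities

L/L_☉ = (R/R_☉)² (T/T_☉)⁴ = (10.7)² × (8200/5772)⁴
       = 114.5 × (1.421)⁴ = 114.5 × 4.073 = 466.4.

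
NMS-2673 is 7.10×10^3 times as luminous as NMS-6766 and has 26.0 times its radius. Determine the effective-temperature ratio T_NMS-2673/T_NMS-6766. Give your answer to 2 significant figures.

L ∝ R²T⁴ gives T ∝ (L/R²)^(1/4), so
T_NMS-2673/T_NMS-6766 = (7.10×10^3 / 26.0²)^(1/4) = (10.50)^(1/4) = 1.800.

1.8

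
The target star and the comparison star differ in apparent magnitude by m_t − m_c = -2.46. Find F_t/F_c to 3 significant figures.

F_t/F_c = 10^(−(m_t − m_c)/2.5) = 10^(2.46/2.5) = 10^0.984 = 9.638.

9.64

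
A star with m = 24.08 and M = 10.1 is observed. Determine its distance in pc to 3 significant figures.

6.25×10^3 pc

m − M = 5 log₁₀(d/10 pc)
24.08 − (10.1) = 13.98 = 5 log₁₀(d/10)
d = 10 × 10^(13.98/5) = 10 × 10^2.796 = 6252 pc.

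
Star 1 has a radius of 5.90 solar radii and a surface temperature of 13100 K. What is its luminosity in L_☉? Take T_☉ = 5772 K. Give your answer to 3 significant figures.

924 L_☉

L/L_☉ = (R/R_☉)² (T/T_☉)⁴ = (5.90)² × (13100/5772)⁴
       = 34.81 × (2.270)⁴ = 34.81 × 26.53 = 923.6.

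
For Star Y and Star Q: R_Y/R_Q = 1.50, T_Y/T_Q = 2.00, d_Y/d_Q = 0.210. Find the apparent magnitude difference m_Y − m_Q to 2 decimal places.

L_Y/L_Q = (1.50)²(2.00)⁴ = 36.00.
F_Y/F_Q = (L_Y/L_Q)/(d_Y/d_Q)² = 36.00/0.04410 = 816.3.
m_Y − m_Q = −2.5 log₁₀(816.3) = -7.28.

-7.28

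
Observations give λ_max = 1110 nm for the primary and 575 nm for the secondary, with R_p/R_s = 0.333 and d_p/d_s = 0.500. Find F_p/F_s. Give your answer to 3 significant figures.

0.0319

Wien's law: T_p/T_s = λ_s/λ_p = 575/1110 = 0.5180.
L_p/L_s = (R_p/R_s)²(T_p/T_s)⁴ = (0.333)²(0.5180)⁴ = 0.007985.
F_p/F_s = (L_p/L_s)/(d_p/d_s)² = 0.007985/(0.500)² = 0.03194.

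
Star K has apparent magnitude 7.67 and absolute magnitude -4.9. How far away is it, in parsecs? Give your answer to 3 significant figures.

m − M = 5 log₁₀(d/10 pc)
7.67 − (-4.9) = 12.57 = 5 log₁₀(d/10)
d = 10 × 10^(12.57/5) = 10 × 10^2.514 = 3266 pc.

3.27×10^3 pc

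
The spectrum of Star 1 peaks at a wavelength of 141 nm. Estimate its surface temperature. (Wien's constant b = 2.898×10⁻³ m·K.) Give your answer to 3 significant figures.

2.06×10^4 K

T = b/λ_max = 2.898×10⁻³ / (141×10⁻⁹) = 2.055×10^4 K.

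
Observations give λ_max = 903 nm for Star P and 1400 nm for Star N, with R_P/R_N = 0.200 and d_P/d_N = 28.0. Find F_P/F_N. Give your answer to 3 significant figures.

2.95×10^-4

Wien's law: T_P/T_N = λ_N/λ_P = 1400/903 = 1.550.
L_P/L_N = (R_P/R_N)²(T_P/T_N)⁴ = (0.200)²(1.550)⁴ = 0.2311.
F_P/F_N = (L_P/L_N)/(d_P/d_N)² = 0.2311/(28.0)² = 2.948×10^-4.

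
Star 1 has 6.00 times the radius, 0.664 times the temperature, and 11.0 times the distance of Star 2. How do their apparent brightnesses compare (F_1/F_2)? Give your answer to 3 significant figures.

0.0578

L_1/L_2 = (R_1/R_2)²(T_1/T_2)⁴ = (6.00)² × (0.664)⁴ = 6.998.
F_1/F_2 = (L_1/L_2)/(d_1/d_2)² = 6.998 / (11.0)² = 0.05783.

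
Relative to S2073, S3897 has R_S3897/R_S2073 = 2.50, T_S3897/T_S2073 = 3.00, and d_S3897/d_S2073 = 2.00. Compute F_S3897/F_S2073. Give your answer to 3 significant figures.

127

L_S3897/L_S2073 = (R_S3897/R_S2073)²(T_S3897/T_S2073)⁴ = (2.50)² × (3.00)⁴ = 506.2.
F_S3897/F_S2073 = (L_S3897/L_S2073)/(d_S3897/d_S2073)² = 506.2 / (2.00)² = 126.6.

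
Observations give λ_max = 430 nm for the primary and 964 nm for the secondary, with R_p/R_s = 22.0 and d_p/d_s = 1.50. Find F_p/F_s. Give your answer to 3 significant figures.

5.43×10^3

Wien's law: T_p/T_s = λ_s/λ_p = 964/430 = 2.242.
L_p/L_s = (R_p/R_s)²(T_p/T_s)⁴ = (22.0)²(2.242)⁴ = 1.223×10^4.
F_p/F_s = (L_p/L_s)/(d_p/d_s)² = 1.223×10^4/(1.50)² = 5434.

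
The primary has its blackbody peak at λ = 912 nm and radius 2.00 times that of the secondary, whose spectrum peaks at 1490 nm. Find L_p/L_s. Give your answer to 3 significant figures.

Wien's law gives T ∝ 1/λ_max, so T_p/T_s = λ_s/λ_p = 1490/912 = 1.634.
Then L ∝ R²T⁴ gives L_p/L_s = (2.00)² × (1.634)⁴ = 4.000 × 7.125 = 28.50.

28.5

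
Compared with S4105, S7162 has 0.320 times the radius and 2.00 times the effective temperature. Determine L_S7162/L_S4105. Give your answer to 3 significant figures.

1.64

From the Stefan–Boltzmann law, L ∝ R²T⁴, so
L_S7162/L_S4105 = (R_S7162/R_S4105)² (T_S7162/T_S4105)⁴ = (0.320)² × (2.00)⁴ = 0.1024 × 16.00 = 1.638.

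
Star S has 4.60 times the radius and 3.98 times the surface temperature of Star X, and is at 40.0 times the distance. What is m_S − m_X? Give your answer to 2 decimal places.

-1.30

L_S/L_X = (4.60)²(3.98)⁴ = 5309.
F_S/F_X = (L_S/L_X)/(d_S/d_X)² = 5309/1600 = 3.318.
m_S − m_X = −2.5 log₁₀(3.318) = -1.30.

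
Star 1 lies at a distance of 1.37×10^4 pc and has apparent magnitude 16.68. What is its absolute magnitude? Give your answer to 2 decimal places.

1.00

M = m − 5 log₁₀(d/10 pc) = 16.68 − 5 log₁₀(1.37×10^4/10)
  = 16.68 − 5 × 3.137 = 16.68 − 15.68 = 1.00.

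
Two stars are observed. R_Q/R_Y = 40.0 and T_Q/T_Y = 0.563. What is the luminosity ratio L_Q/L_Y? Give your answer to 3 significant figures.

161

From the Stefan–Boltzmann law, L ∝ R²T⁴, so
L_Q/L_Y = (R_Q/R_Y)² (T_Q/T_Y)⁴ = (40.0)² × (0.563)⁴ = 1600 × 0.1005 = 160.8.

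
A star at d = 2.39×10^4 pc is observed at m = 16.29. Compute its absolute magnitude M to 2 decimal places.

-0.60

M = m − 5 log₁₀(d/10 pc) = 16.29 − 5 log₁₀(2.39×10^4/10)
  = 16.29 − 5 × 3.378 = 16.29 − 16.89 = -0.60.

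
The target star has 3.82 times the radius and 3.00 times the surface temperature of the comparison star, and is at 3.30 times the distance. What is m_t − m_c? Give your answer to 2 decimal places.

L_t/L_c = (3.82)²(3.00)⁴ = 1182.
F_t/F_c = (L_t/L_c)/(d_t/d_c)² = 1182/10.89 = 108.5.
m_t − m_c = −2.5 log₁₀(108.5) = -5.09.

-5.09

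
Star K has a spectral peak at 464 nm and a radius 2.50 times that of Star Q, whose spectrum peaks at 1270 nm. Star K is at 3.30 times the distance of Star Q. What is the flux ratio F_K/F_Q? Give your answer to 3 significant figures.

32.2

Wien's law: T_K/T_Q = λ_Q/λ_K = 1270/464 = 2.737.
L_K/L_Q = (R_K/R_Q)²(T_K/T_Q)⁴ = (2.50)²(2.737)⁴ = 350.8.
F_K/F_Q = (L_K/L_Q)/(d_K/d_Q)² = 350.8/(3.30)² = 32.21.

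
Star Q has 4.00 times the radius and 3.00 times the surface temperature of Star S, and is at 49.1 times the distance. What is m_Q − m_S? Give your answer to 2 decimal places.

0.67

L_Q/L_S = (4.00)²(3.00)⁴ = 1296.
F_Q/F_S = (L_Q/L_S)/(d_Q/d_S)² = 1296/2411 = 0.5376.
m_Q − m_S = −2.5 log₁₀(0.5376) = 0.67.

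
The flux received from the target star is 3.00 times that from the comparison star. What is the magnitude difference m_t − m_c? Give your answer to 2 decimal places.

-1.19

m_t − m_c = −2.5 log₁₀(F_t/F_c) = −2.5 log₁₀(3.00) = −2.5 × (0.477) = -1.193.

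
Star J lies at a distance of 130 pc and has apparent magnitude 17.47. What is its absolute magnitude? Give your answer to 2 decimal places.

M = m − 5 log₁₀(d/10 pc) = 17.47 − 5 log₁₀(130/10)
  = 17.47 − 5 × 1.114 = 17.47 − 5.57 = 11.90.

11.90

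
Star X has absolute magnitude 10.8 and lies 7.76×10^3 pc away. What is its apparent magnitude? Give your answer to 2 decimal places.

m = M + 5 log₁₀(d/10 pc) = 10.8 + 5 log₁₀(7.76×10^3/10)
  = 10.8 + 5 × 2.890 = 10.8 + 14.45 = 25.25.

25.25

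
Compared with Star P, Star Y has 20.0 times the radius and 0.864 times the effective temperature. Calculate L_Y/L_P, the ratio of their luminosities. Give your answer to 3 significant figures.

223

From the Stefan–Boltzmann law, L ∝ R²T⁴, so
L_Y/L_P = (R_Y/R_P)² (T_Y/T_P)⁴ = (20.0)² × (0.864)⁴ = 400.0 × 0.5573 = 222.9.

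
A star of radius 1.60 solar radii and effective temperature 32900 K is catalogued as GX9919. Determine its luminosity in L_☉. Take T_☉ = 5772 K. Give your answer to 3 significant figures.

2.70×10^3 L_☉

L/L_☉ = (R/R_☉)² (T/T_☉)⁴ = (1.60)² × (32900/5772)⁴
       = 2.560 × (5.700)⁴ = 2.560 × 1056 = 2702.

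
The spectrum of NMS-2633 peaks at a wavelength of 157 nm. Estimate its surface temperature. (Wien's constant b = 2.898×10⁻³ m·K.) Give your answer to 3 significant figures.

T = b/λ_max = 2.898×10⁻³ / (157×10⁻⁹) = 1.846×10^4 K.

1.85×10^4 K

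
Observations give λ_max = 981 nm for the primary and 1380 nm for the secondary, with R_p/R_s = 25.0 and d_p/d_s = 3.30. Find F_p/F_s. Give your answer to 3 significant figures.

Wien's law: T_p/T_s = λ_s/λ_p = 1380/981 = 1.407.
L_p/L_s = (R_p/R_s)²(T_p/T_s)⁴ = (25.0)²(1.407)⁴ = 2447.
F_p/F_s = (L_p/L_s)/(d_p/d_s)² = 2447/(3.30)² = 224.7.

225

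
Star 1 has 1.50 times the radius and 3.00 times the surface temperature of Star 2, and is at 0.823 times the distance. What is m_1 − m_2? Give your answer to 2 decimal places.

L_1/L_2 = (1.50)²(3.00)⁴ = 182.2.
F_1/F_2 = (L_1/L_2)/(d_1/d_2)² = 182.2/0.6773 = 269.1.
m_1 − m_2 = −2.5 log₁₀(269.1) = -6.07.

-6.07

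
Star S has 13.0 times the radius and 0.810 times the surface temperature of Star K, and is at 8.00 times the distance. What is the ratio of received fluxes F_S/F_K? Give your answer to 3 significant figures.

1.14

L_S/L_K = (R_S/R_K)²(T_S/T_K)⁴ = (13.0)² × (0.810)⁴ = 72.75.
F_S/F_K = (L_S/L_K)/(d_S/d_K)² = 72.75 / (8.00)² = 1.137.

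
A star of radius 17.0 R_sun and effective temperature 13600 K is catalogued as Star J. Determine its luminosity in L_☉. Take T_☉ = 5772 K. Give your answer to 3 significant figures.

8.91×10^3 L_☉

L/L_☉ = (R/R_☉)² (T/T_☉)⁴ = (17.0)² × (13600/5772)⁴
       = 289.0 × (2.356)⁴ = 289.0 × 30.82 = 8907.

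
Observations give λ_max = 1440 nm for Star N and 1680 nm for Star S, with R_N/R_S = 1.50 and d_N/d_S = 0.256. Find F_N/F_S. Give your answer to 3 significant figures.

Wien's law: T_N/T_S = λ_S/λ_N = 1680/1440 = 1.167.
L_N/L_S = (R_N/R_S)²(T_N/T_S)⁴ = (1.50)²(1.167)⁴ = 4.168.
F_N/F_S = (L_N/L_S)/(d_N/d_S)² = 4.168/(0.256)² = 63.60.

63.6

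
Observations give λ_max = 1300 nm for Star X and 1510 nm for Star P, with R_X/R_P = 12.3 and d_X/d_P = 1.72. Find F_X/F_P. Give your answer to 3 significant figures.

93.1

Wien's law: T_X/T_P = λ_P/λ_X = 1510/1300 = 1.162.
L_X/L_P = (R_X/R_P)²(T_X/T_P)⁴ = (12.3)²(1.162)⁴ = 275.4.
F_X/F_P = (L_X/L_P)/(d_X/d_P)² = 275.4/(1.72)² = 93.09.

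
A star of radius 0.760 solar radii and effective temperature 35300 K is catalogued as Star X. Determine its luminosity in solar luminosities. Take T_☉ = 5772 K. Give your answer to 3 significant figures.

L/L_☉ = (R/R_☉)² (T/T_☉)⁴ = (0.760)² × (35300/5772)⁴
       = 0.5776 × (6.116)⁴ = 0.5776 × 1399 = 808.0.

808 solar luminosities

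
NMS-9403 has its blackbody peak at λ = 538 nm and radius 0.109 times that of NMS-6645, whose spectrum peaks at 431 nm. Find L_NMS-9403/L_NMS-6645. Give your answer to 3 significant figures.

0.00489

Wien's law gives T ∝ 1/λ_max, so T_NMS-9403/T_NMS-6645 = λ_NMS-6645/λ_NMS-9403 = 431/538 = 0.8011.
Then L ∝ R²T⁴ gives L_NMS-9403/L_NMS-6645 = (0.109)² × (0.8011)⁴ = 0.01188 × 0.4119 = 0.004894.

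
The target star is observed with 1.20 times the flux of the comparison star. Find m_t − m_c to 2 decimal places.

m_t − m_c = −2.5 log₁₀(F_t/F_c) = −2.5 log₁₀(1.20) = −2.5 × (0.079) = -0.198.

-0.20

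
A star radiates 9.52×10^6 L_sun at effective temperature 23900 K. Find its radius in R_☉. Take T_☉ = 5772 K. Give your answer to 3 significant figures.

R/R_☉ = √(L/L_☉) / (T/T_☉)² = √(9.52×10^6) / (4.141)²
       = 3085 / 17.15 = 180.0.

180 R_☉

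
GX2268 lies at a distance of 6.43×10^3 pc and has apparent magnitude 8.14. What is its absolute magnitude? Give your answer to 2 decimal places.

-5.90

M = m − 5 log₁₀(d/10 pc) = 8.14 − 5 log₁₀(6.43×10^3/10)
  = 8.14 − 5 × 2.808 = 8.14 − 14.04 = -5.90.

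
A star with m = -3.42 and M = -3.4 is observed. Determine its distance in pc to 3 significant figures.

m − M = 5 log₁₀(d/10 pc)
-3.42 − (-3.4) = -0.02 = 5 log₁₀(d/10)
d = 10 × 10^(-0.02/5) = 10 × 10^-0.004 = 9.908 pc.

9.91 pc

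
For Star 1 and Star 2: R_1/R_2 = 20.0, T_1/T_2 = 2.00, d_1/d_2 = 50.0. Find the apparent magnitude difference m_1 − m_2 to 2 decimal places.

L_1/L_2 = (20.0)²(2.00)⁴ = 6400.
F_1/F_2 = (L_1/L_2)/(d_1/d_2)² = 6400/2500 = 2.560.
m_1 − m_2 = −2.5 log₁₀(2.560) = -1.02.

-1.02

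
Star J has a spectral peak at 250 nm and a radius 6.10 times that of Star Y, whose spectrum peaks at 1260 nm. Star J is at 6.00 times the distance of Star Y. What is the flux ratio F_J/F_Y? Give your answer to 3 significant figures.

667

Wien's law: T_J/T_Y = λ_Y/λ_J = 1260/250 = 5.040.
L_J/L_Y = (R_J/R_Y)²(T_J/T_Y)⁴ = (6.10)²(5.040)⁴ = 2.401×10^4.
F_J/F_Y = (L_J/L_Y)/(d_J/d_Y)² = 2.401×10^4/(6.00)² = 666.9.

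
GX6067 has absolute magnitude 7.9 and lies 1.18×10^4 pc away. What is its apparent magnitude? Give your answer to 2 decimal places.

m = M + 5 log₁₀(d/10 pc) = 7.9 + 5 log₁₀(1.18×10^4/10)
  = 7.9 + 5 × 3.072 = 7.9 + 15.36 = 23.26.

23.26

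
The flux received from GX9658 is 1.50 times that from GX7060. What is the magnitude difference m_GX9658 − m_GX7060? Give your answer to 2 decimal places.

m_GX9658 − m_GX7060 = −2.5 log₁₀(F_GX9658/F_GX7060) = −2.5 log₁₀(1.50) = −2.5 × (0.176) = -0.440.

-0.44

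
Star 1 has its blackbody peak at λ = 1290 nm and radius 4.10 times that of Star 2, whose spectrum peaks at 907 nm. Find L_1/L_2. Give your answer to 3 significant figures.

4.11

Wien's law gives T ∝ 1/λ_max, so T_1/T_2 = λ_2/λ_1 = 907/1290 = 0.7031.
Then L ∝ R²T⁴ gives L_1/L_2 = (4.10)² × (0.7031)⁴ = 16.81 × 0.2444 = 4.108.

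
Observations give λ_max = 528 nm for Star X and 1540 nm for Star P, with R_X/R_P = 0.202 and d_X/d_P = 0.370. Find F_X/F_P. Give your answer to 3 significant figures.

Wien's law: T_X/T_P = λ_P/λ_X = 1540/528 = 2.917.
L_X/L_P = (R_X/R_P)²(T_X/T_P)⁴ = (0.202)²(2.917)⁴ = 2.953.
F_X/F_P = (L_X/L_P)/(d_X/d_P)² = 2.953/(0.370)² = 21.57.

21.6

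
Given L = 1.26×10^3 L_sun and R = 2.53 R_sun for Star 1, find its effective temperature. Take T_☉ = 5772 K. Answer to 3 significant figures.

T/T_☉ = (L/L_☉)^(1/4) / (R/R_☉)^(1/2)
T = 5772 × (1.26×10^3)^(1/4) / √(2.53) = 5772 × 5.958 / 1.591 = 2.162×10^4 K.

2.16×10^4 K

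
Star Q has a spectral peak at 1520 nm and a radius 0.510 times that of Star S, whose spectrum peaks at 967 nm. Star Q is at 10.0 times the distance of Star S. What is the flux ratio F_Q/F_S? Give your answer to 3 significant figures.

4.26×10^-4

Wien's law: T_Q/T_S = λ_S/λ_Q = 967/1520 = 0.6362.
L_Q/L_S = (R_Q/R_S)²(T_Q/T_S)⁴ = (0.510)²(0.6362)⁴ = 0.04261.
F_Q/F_S = (L_Q/L_S)/(d_Q/d_S)² = 0.04261/(10.0)² = 4.261×10^-4.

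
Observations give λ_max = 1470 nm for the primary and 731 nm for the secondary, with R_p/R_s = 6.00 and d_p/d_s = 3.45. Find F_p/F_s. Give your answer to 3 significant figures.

0.185

Wien's law: T_p/T_s = λ_s/λ_p = 731/1470 = 0.4973.
L_p/L_s = (R_p/R_s)²(T_p/T_s)⁴ = (6.00)²(0.4973)⁴ = 2.201.
F_p/F_s = (L_p/L_s)/(d_p/d_s)² = 2.201/(3.45)² = 0.1850.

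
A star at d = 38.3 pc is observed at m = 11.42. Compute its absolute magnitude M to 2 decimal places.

M = m − 5 log₁₀(d/10 pc) = 11.42 − 5 log₁₀(38.3/10)
  = 11.42 − 5 × 0.583 = 11.42 − 2.92 = 8.50.

8.50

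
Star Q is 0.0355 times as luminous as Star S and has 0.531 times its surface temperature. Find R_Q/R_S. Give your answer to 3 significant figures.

L ∝ R²T⁴ gives R ∝ √L / T², so
R_Q/R_S = √(0.0355) / (0.531)² = 0.1884 / 0.2820 = 0.6682.

0.668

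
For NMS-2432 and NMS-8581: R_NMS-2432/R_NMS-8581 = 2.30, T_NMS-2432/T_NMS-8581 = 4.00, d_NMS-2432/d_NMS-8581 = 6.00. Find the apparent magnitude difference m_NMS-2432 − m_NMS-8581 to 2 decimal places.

-3.94

L_NMS-2432/L_NMS-8581 = (2.30)²(4.00)⁴ = 1354.
F_NMS-2432/F_NMS-8581 = (L_NMS-2432/L_NMS-8581)/(d_NMS-2432/d_NMS-8581)² = 1354/36.00 = 37.62.
m_NMS-2432 − m_NMS-8581 = −2.5 log₁₀(37.62) = -3.94.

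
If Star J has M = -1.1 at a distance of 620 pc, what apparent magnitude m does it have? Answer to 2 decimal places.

7.86

m = M + 5 log₁₀(d/10 pc) = -1.1 + 5 log₁₀(620/10)
  = -1.1 + 5 × 1.792 = -1.1 + 8.96 = 7.86.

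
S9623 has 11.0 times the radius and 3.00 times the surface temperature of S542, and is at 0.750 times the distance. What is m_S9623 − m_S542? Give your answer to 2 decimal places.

-10.60

L_S9623/L_S542 = (11.0)²(3.00)⁴ = 9801.
F_S9623/F_S542 = (L_S9623/L_S542)/(d_S9623/d_S542)² = 9801/0.5625 = 1.742×10^4.
m_S9623 − m_S542 = −2.5 log₁₀(1.742×10^4) = -10.60.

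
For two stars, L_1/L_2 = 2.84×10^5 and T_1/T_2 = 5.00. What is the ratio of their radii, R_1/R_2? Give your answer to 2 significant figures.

21

L ∝ R²T⁴ gives R ∝ √L / T², so
R_1/R_2 = √(2.84×10^5) / (5.00)² = 532.9 / 25.00 = 21.32.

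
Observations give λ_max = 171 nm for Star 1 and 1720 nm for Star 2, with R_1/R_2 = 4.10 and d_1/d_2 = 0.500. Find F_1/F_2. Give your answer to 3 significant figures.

Wien's law: T_1/T_2 = λ_2/λ_1 = 1720/171 = 10.06.
L_1/L_2 = (R_1/R_2)²(T_1/T_2)⁴ = (4.10)²(10.06)⁴ = 1.721×10^5.
F_1/F_2 = (L_1/L_2)/(d_1/d_2)² = 1.721×10^5/(0.500)² = 6.883×10^5.

6.88×10^5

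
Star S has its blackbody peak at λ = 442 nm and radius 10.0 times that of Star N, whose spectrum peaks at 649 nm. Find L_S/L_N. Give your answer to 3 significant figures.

Wien's law gives T ∝ 1/λ_max, so T_S/T_N = λ_N/λ_S = 649/442 = 1.468.
Then L ∝ R²T⁴ gives L_S/L_N = (10.0)² × (1.468)⁴ = 100.0 × 4.648 = 464.8.

465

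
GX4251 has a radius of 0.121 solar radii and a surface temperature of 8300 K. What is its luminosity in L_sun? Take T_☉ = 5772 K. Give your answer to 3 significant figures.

0.0626 L_sun

L/L_☉ = (R/R_☉)² (T/T_☉)⁴ = (0.121)² × (8300/5772)⁴
       = 0.01464 × (1.438)⁴ = 0.01464 × 4.276 = 0.06260.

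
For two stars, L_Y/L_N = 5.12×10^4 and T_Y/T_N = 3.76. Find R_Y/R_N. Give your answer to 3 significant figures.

16.0

L ∝ R²T⁴ gives R ∝ √L / T², so
R_Y/R_N = √(5.12×10^4) / (3.76)² = 226.3 / 14.14 = 16.01.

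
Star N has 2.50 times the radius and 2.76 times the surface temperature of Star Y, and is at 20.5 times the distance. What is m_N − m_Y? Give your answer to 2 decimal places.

L_N/L_Y = (2.50)²(2.76)⁴ = 362.7.
F_N/F_Y = (L_N/L_Y)/(d_N/d_Y)² = 362.7/420.2 = 0.8630.
m_N − m_Y = −2.5 log₁₀(0.8630) = 0.16.

0.16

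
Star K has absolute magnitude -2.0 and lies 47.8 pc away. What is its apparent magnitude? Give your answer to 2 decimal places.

1.40

m = M + 5 log₁₀(d/10 pc) = -2.0 + 5 log₁₀(47.8/10)
  = -2.0 + 5 × 0.679 = -2.0 + 3.40 = 1.40.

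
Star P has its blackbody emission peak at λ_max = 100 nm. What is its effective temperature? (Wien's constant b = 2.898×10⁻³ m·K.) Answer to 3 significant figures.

2.90×10^4 K

T = b/λ_max = 2.898×10⁻³ / (100×10⁻⁹) = 2.898×10^4 K.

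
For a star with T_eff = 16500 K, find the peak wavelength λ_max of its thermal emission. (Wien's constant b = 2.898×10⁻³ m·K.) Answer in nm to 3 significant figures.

λ_max = b/T = 2.898×10⁻³ / 16500 = 1.76×10^-7 m = 175.6 nm.

176 nm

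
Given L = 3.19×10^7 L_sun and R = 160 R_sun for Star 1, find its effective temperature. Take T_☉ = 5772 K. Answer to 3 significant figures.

T/T_☉ = (L/L_☉)^(1/4) / (R/R_☉)^(1/2)
T = 5772 × (3.19×10^7)^(1/4) / √(160) = 5772 × 75.15 / 12.65 = 3.429×10^4 K.

3.43×10^4 K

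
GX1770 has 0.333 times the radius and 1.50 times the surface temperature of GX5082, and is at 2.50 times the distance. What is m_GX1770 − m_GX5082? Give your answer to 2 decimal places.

L_GX1770/L_GX5082 = (0.333)²(1.50)⁴ = 0.5614.
F_GX1770/F_GX5082 = (L_GX1770/L_GX5082)/(d_GX1770/d_GX5082)² = 0.5614/6.250 = 0.08982.
m_GX1770 − m_GX5082 = −2.5 log₁₀(0.08982) = 2.62.

2.62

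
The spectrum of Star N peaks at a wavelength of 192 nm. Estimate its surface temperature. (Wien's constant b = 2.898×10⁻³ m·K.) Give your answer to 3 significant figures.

1.51×10^4 K

T = b/λ_max = 2.898×10⁻³ / (192×10⁻⁹) = 1.509×10^4 K.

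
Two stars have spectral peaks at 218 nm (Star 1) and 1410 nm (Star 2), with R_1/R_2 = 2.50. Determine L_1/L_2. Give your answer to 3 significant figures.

1.09×10^4

Wien's law gives T ∝ 1/λ_max, so T_1/T_2 = λ_2/λ_1 = 1410/218 = 6.468.
Then L ∝ R²T⁴ gives L_1/L_2 = (2.50)² × (6.468)⁴ = 6.250 × 1750 = 1.094×10^4.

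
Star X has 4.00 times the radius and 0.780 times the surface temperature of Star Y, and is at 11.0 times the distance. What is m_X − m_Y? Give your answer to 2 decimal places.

L_X/L_Y = (4.00)²(0.780)⁴ = 5.922.
F_X/F_Y = (L_X/L_Y)/(d_X/d_Y)² = 5.922/121.0 = 0.04895.
m_X − m_Y = −2.5 log₁₀(0.04895) = 3.28.

3.28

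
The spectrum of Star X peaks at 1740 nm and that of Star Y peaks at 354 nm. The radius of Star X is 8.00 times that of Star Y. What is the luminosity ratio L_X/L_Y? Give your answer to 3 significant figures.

0.110

Wien's law gives T ∝ 1/λ_max, so T_X/T_Y = λ_Y/λ_X = 354/1740 = 0.2034.
Then L ∝ R²T⁴ gives L_X/L_Y = (8.00)² × (0.2034)⁴ = 64.00 × 0.001713 = 0.1096.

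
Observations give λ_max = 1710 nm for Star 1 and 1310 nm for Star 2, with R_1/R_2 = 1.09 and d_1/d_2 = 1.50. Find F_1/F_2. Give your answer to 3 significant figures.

0.182

Wien's law: T_1/T_2 = λ_2/λ_1 = 1310/1710 = 0.7661.
L_1/L_2 = (R_1/R_2)²(T_1/T_2)⁴ = (1.09)²(0.7661)⁴ = 0.4092.
F_1/F_2 = (L_1/L_2)/(d_1/d_2)² = 0.4092/(1.50)² = 0.1819.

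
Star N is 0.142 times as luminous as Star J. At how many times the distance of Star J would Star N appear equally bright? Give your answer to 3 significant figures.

Equal flux requires L_N/d_N² = L_J/d_J², so d_N/d_J = √(L_N/L_J)
= √(0.142) = 0.3768.

0.377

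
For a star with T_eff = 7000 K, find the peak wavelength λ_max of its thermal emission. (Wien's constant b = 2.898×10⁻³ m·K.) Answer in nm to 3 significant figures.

414 nm

λ_max = b/T = 2.898×10⁻³ / 7000 = 4.14×10^-7 m = 414.0 nm.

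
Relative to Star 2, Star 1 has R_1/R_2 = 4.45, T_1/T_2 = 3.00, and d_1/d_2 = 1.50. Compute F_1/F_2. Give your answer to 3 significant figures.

713

L_1/L_2 = (R_1/R_2)²(T_1/T_2)⁴ = (4.45)² × (3.00)⁴ = 1604.
F_1/F_2 = (L_1/L_2)/(d_1/d_2)² = 1604 / (1.50)² = 712.9.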